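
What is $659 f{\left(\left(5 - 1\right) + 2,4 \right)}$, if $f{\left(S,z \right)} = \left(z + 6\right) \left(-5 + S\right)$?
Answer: $6590$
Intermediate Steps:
$f{\left(S,z \right)} = \left(-5 + S\right) \left(6 + z\right)$ ($f{\left(S,z \right)} = \left(6 + z\right) \left(-5 + S\right) = \left(-5 + S\right) \left(6 + z\right)$)
$659 f{\left(\left(5 - 1\right) + 2,4 \right)} = 659 \left(-30 - 20 + 6 \left(\left(5 - 1\right) + 2\right) + \left(\left(5 - 1\right) + 2\right) 4\right) = 659 \left(-30 - 20 + 6 \left(4 + 2\right) + \left(4 + 2\right) 4\right) = 659 \left(-30 - 20 + 6 \cdot 6 + 6 \cdot 4\right) = 659 \left(-30 - 20 + 36 + 24\right) = 659 \cdot 10 = 6590$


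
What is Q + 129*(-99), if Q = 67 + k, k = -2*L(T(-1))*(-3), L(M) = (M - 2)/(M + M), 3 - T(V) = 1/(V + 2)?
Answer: -12704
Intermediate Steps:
T(V) = 3 - 1/(2 + V) (T(V) = 3 - 1/(V + 2) = 3 - 1/(2 + V))
L(M) = (-2 + M)/(2*M) (L(M) = (-2 + M)/((2*M)) = (-2 + M)*(1/(2*M)) = (-2 + M)/(2*M))
k = 0 (k = -(-2 + (5 + 3*(-1))/(2 - 1))/((5 + 3*(-1))/(2 - 1))*(-3) = -(-2 + (5 - 3)/1)/((5 - 3)/1)*(-3) = -(-2 + 1*2)/(1*2)*(-3) = -(-2 + 2)/2*(-3) = -0/2*(-3) = -2*0*(-3) = 0*(-3) = 0)
Q = 67 (Q = 67 + 0 = 67)
Q + 129*(-99) = 67 + 129*(-99) = 67 - 12771 = -12704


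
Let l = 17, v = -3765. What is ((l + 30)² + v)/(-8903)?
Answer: 1556/8903 ≈ 0.17477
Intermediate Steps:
((l + 30)² + v)/(-8903) = ((17 + 30)² - 3765)/(-8903) = (47² - 3765)*(-1/8903) = (2209 - 3765)*(-1/8903) = -1556*(-1/8903) = 1556/8903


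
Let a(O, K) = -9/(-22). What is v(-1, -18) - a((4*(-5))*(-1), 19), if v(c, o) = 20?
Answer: 431/22 ≈ 19.591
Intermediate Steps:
a(O, K) = 9/22 (a(O, K) = -9*(-1/22) = 9/22)
v(-1, -18) - a((4*(-5))*(-1), 19) = 20 - 1*9/22 = 20 - 9/22 = 431/22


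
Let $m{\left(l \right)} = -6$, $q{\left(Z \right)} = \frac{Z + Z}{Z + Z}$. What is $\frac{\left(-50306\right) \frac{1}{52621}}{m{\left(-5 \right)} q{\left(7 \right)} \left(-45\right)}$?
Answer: $- \frac{25153}{7103835} \approx -0.0035408$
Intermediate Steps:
$q{\left(Z \right)} = 1$ ($q{\left(Z \right)} = \frac{2 Z}{2 Z} = 2 Z \frac{1}{2 Z} = 1$)
$\frac{\left(-50306\right) \frac{1}{52621}}{m{\left(-5 \right)} q{\left(7 \right)} \left(-45\right)} = \frac{\left(-50306\right) \frac{1}{52621}}{\left(-6\right) 1 \left(-45\right)} = \frac{\left(-50306\right) \frac{1}{52621}}{\left(-6\right) \left(-45\right)} = - \frac{50306}{52621 \cdot 270} = \left(- \frac{50306}{52621}\right) \frac{1}{270} = - \frac{25153}{7103835}$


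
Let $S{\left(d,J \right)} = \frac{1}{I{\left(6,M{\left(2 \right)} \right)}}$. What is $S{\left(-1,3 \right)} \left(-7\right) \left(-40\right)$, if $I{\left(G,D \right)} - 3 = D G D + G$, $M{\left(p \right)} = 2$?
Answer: $\frac{280}{33} \approx 8.4848$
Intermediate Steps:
$I{\left(G,D \right)} = 3 + G + G D^{2}$ ($I{\left(G,D \right)} = 3 + \left(D G D + G\right) = 3 + \left(G D^{2} + G\right) = 3 + \left(G + G D^{2}\right) = 3 + G + G D^{2}$)
$S{\left(d,J \right)} = \frac{1}{33}$ ($S{\left(d,J \right)} = \frac{1}{3 + 6 + 6 \cdot 2^{2}} = \frac{1}{3 + 6 + 6 \cdot 4} = \frac{1}{3 + 6 + 24} = \frac{1}{33}$)
$S{\left(-1,3 \right)} \left(-7\right) \left(-40\right) = \frac{1}{33} \left(-7\right) \left(-40\right) = \left(- \frac{7}{33}\right) \left(-40\right) = \frac{280}{33}$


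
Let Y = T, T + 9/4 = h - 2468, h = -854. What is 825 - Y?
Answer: 16597/4 ≈ 4149.3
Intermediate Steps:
T = -13297/4 (T = -9/4 + (-854 - 2468) = -9/4 - 3322 = -13297/4 ≈ -3324.3)
Y = -13297/4 ≈ -3324.3
825 - Y = 825 - 1*(-13297/4) = 825 + 13297/4 = 16597/4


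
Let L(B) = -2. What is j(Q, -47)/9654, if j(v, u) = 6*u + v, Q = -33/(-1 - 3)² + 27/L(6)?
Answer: -1587/51488 ≈ -0.030823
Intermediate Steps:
Q = -249/16 (Q = -33/(-1 - 3)² + 27/(-2) = -33/((-4)²) + 27*(-½) = -33/16 - 27/2 = -249/16 ≈ -15.563)
j(v, u) = v + 6*u
j(Q, -47)/9654 = (-249/16 + 6*(-47))/9654 = (-249/16 - 282)*(1/9654) = -4761/16*1/9654 = -1587/51488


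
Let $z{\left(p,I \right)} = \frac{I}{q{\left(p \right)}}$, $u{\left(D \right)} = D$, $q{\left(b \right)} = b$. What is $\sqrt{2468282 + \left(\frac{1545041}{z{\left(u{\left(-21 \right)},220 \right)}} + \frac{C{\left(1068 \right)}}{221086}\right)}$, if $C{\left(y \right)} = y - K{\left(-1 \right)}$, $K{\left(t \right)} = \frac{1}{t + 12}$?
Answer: $\frac{3 \sqrt{38127929596194949995}}{12159730} \approx 1523.4$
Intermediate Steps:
$K{\left(t \right)} = \frac{1}{12 + t}$
$C{\left(y \right)} = - \frac{1}{11} + y$ ($C{\left(y \right)} = y - \frac{1}{12 - 1} = y - \frac{1}{11} = - \frac{1}{11} + y$)
$z{\left(p,I \right)} = \frac{I}{p}$
$\sqrt{2468282 + \left(\frac{1545041}{z{\left(u{\left(-21 \right)},220 \right)}} + \frac{C{\left(1068 \right)}}{221086}\right)} = \sqrt{2468282 + \left(\frac{1545041}{220 \frac{1}{-21}} + \frac{- \frac{1}{11} + 1068}{221086}\right)} = \sqrt{2468282 + \left(\frac{1545041}{220 \left(- \frac{1}{21}\right)} + \frac{11747}{11} \cdot \frac{1}{221086}\right)} = \sqrt{2468282 + \left(\frac{1545041}{- \frac{220}{21}} + \frac{11747}{2431946}\right)} = \sqrt{2468282 + \left(1545041 \left(- \frac{21}{220}\right) + \frac{11747}{2431946}\right)} = \sqrt{2468282 + \left(- \frac{32445861}{220} + \frac{11747}{2431946}\right)} = \sqrt{2468282 - \frac{3586662695053}{24319460}} = \sqrt{\frac{56440622672667}{24319460}} = \frac{3 \sqrt{38127929596194949995}}{12159730}$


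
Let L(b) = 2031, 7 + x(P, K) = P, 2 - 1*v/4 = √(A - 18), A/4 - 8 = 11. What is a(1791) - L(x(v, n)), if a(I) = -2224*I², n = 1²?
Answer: -7133884575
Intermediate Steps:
A = 76 (A = 32 + 4*11 = 32 + 44 = 76)
v = 8 - 4*√58 (v = 8 - 4*√(76 - 18) = 8 - 4*√58 ≈ -22.463)
n = 1
x(P, K) = -7 + P
a(1791) - L(x(v, n)) = -2224*1791² - 1*2031 = -2224*3207681 - 2031 = -7133882544 - 2031 = -7133884575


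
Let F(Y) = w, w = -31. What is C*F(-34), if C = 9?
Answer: -279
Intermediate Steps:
F(Y) = -31
C*F(-34) = 9*(-31) = -279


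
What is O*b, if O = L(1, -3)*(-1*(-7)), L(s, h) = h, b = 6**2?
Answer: -756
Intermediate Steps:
b = 36
O = -21 (O = -(-3)*(-7) = -3*7 = -21)
O*b = -21*36 = -756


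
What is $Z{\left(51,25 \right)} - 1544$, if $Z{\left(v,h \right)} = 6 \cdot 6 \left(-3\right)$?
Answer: $-1652$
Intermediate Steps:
$Z{\left(v,h \right)} = -108$ ($Z{\left(v,h \right)} = 36 \left(-3\right) = -108$)
$Z{\left(51,25 \right)} - 1544 = -108 - 1544 = -1652$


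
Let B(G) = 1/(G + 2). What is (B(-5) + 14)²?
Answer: 1681/9 ≈ 186.78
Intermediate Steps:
B(G) = 1/(2 + G)
(B(-5) + 14)² = (1/(2 - 5) + 14)² = (1/(-3) + 14)² = (-⅓ + 14)² = (41/3)² = 1681/9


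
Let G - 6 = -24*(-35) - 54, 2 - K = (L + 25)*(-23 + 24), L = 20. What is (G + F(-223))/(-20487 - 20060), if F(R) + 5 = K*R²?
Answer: 2137560/40547 ≈ 52.718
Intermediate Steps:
K = -43 (K = 2 - (20 + 25)*(-23 + 24) = 2 - 45 = -43)
F(R) = -5 - 43*R²
G = 792 (G = 6 + (-24*(-35) - 54) = 6 + (840 - 54) = 6 + 786 = 792)
(G + F(-223))/(-20487 - 20060) = (792 + (-5 - 43*(-223)²))/(-20487 - 20060) = (792 + (-5 - 43*49729))/(-40547) = (792 + (-5 - 2138347))*(-1/40547) = (792 - 2138352)*(-1/40547) = -2137560*(-1/40547) = 2137560/40547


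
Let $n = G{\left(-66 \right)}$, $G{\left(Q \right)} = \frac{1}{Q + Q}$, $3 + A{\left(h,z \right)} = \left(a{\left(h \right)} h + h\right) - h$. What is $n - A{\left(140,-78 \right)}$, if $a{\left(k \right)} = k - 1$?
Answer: $- \frac{2568325}{132} \approx -19457.0$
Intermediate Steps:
$a{\left(k \right)} = -1 + k$ ($a{\left(k \right)} = k + \left(-3 + 2\right) = k - 1 = -1 + k$)
$A{\left(h,z \right)} = -3 + h \left(-1 + h\right)$ ($A{\left(h,z \right)} = -3 + \left(\left(\left(-1 + h\right) h + h\right) - h\right) = -3 + \left(\left(h \left(-1 + h\right) + h\right) - h\right) = -3 + \left(\left(h + h \left(-1 + h\right)\right) - h\right) = -3 + h \left(-1 + h\right)$)
$G{\left(Q \right)} = \frac{1}{2 Q}$
$n = - \frac{1}{132}$ ($n = \frac{1}{2 \left(-66\right)} = \frac{1}{2} \left(- \frac{1}{66}\right) = - \frac{1}{132} \approx -0.0075758$)
$n - A{\left(140,-78 \right)} = - \frac{1}{132} - \left(-3 + 140 \left(-1 + 140\right)\right) = - \frac{1}{132} - \left(-3 + 140 \cdot 139\right) = - \frac{1}{132} - \left(-3 + 19460\right) = - \frac{1}{132} - 19457 = - \frac{2568325}{132}$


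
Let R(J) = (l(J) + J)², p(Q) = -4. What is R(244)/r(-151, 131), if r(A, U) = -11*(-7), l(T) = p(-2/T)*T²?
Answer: 56596410000/77 ≈ 7.3502e+8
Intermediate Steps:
l(T) = -4*T²
r(A, U) = 77
R(J) = (J - 4*J²)² (R(J) = (-4*J² + J)² = (J - 4*J²)²)
R(244)/r(-151, 131) = (244²*(1 - 4*244)²)/77 = (59536*(1 - 976)²)*(1/77) = (59536*(-975)²)*(1/77) = (59536*950625)*(1/77) = 56596410000*(1/77) = 56596410000/77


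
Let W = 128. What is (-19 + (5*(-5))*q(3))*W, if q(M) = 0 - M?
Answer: 7168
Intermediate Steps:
q(M) = -M
(-19 + (5*(-5))*q(3))*W = (-19 + (5*(-5))*(-1*3))*128 = (-19 - 25*(-3))*128 = (-19 + 75)*128 = 56*128 = 7168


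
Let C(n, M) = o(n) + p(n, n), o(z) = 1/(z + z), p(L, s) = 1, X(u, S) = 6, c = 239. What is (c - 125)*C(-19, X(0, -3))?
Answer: 111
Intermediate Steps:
o(z) = 1/(2*z)
C(n, M) = 1 + 1/(2*n) (C(n, M) = 1/(2*n) + 1 = 1 + 1/(2*n))
(c - 125)*C(-19, X(0, -3)) = (239 - 125)*((½ - 19)/(-19)) = 114*(-1/19*(-37/2)) = 114*(37/38) = 111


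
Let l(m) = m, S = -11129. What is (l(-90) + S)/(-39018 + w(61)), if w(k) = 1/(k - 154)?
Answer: 1043367/3628675 ≈ 0.28753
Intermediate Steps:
w(k) = 1/(-154 + k)
(l(-90) + S)/(-39018 + w(61)) = (-90 - 11129)/(-39018 + 1/(-154 + 61)) = -11219/(-39018 + 1/(-93)) = -11219/(-39018 - 1/93) = -11219/(-3628675/93) = -11219*(-93/3628675) = 1043367/3628675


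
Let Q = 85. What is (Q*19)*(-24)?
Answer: -38760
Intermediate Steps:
(Q*19)*(-24) = (85*19)*(-24) = 1615*(-24) = -38760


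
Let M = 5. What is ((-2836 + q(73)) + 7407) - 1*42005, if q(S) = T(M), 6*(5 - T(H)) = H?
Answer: -224579/6 ≈ -37430.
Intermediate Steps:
T(H) = 5 - H/6
q(S) = 25/6 (q(S) = 5 - ⅙*5 = 5 - ⅚ = 25/6)
((-2836 + q(73)) + 7407) - 1*42005 = ((-2836 + 25/6) + 7407) - 1*42005 = (-16991/6 + 7407) - 42005 = 27451/6 - 42005 = -224579/6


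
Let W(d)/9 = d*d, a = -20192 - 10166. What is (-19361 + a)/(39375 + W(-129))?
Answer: -16573/63048 ≈ -0.26286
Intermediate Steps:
a = -30358
W(d) = 9*d² (W(d) = 9*(d*d) = 9*d²)
(-19361 + a)/(39375 + W(-129)) = (-19361 - 30358)/(39375 + 9*(-129)²) = -49719/(39375 + 9*16641) = -49719/(39375 + 149769) = -49719/189144 = -49719*1/189144 = -16573/63048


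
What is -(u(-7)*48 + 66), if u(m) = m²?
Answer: -2418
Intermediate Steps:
-(u(-7)*48 + 66) = -((-7)²*48 + 66) = -(49*48 + 66) = -(2352 + 66) = -1*2418 = -2418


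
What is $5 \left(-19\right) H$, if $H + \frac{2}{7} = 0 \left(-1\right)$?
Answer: $\frac{190}{7} \approx 27.143$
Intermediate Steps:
$H = - \frac{2}{7}$ ($H = - \frac{2}{7} + 0 \left(-1\right) = - \frac{2}{7} + 0 = - \frac{2}{7} \approx -0.28571$)
$5 \left(-19\right) H = 5 \left(-19\right) \left(- \frac{2}{7}\right) = \left(-95\right) \left(- \frac{2}{7}\right) = \frac{190}{7}$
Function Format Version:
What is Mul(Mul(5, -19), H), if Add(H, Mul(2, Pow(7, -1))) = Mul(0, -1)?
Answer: Rational(190, 7) ≈ 27.143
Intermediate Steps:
H = Rational(-2, 7) (H = Add(Rational(-2, 7), Mul(0, -1)) = Add(Rational(-2, 7), 0) = Rational(-2, 7) ≈ -0.28571)
Mul(Mul(5, -19), H) = Mul(Mul(5, -19), Rational(-2, 7)) = Mul(-95, Rational(-2, 7)) = Rational(190, 7)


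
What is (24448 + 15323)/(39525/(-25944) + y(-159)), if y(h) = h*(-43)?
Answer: 343939608/59113201 ≈ 5.8183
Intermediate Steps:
y(h) = -43*h
(24448 + 15323)/(39525/(-25944) + y(-159)) = (24448 + 15323)/(39525/(-25944) - 43*(-159)) = 39771/(39525*(-1/25944) + 6837) = 39771/(-13175/8648 + 6837) = 39771/(59113201/8648) = 39771*(8648/59113201) = 343939608/59113201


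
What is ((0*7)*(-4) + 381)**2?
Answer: 145161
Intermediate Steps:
((0*7)*(-4) + 381)**2 = (0*(-4) + 381)**2 = (0 + 381)**2 = 381**2 = 145161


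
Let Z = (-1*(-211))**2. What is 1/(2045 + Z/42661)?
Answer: 42661/87286266 ≈ 0.00048875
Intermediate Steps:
Z = 44521 (Z = 211**2 = 44521)
1/(2045 + Z/42661) = 1/(2045 + 44521/42661) = 1/(87286266/42661) = 42661/87286266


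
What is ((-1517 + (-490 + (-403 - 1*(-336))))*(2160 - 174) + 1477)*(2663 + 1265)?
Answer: -16173488936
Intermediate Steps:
((-1517 + (-490 + (-403 - 1*(-336))))*(2160 - 174) + 1477)*(2663 + 1265) = ((-1517 + (-490 + (-403 + 336)))*1986 + 1477)*3928 = ((-1517 + (-490 - 67))*1986 + 1477)*3928 = ((-1517 - 557)*1986 + 1477)*3928 = (-2074*1986 + 1477)*3928 = (-4118964 + 1477)*3928 = -4117487*3928 = -16173488936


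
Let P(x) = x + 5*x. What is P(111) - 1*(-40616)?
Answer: 41282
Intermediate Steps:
P(x) = 6*x
P(111) - 1*(-40616) = 6*111 - 1*(-40616) = 666 + 40616 = 41282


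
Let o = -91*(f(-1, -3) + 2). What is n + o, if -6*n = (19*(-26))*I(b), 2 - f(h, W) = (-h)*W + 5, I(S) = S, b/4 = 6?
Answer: 1794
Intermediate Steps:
b = 24 (b = 4*6 = 24)
f(h, W) = -3 + W*h (f(h, W) = 2 - ((-h)*W + 5) = 2 - (-W*h + 5) = 2 - (5 - W*h) = 2 + (-5 + W*h) = -3 + W*h)
o = -182 (o = -91*((-3 - 3*(-1)) + 2) = -91*((-3 + 3) + 2) = -91*(0 + 2) = -91*2 = -182)
n = 1976 (n = -19*(-26)*24/6 = -(-247)*24/3 = -1/6*(-11856) = 1976)
n + o = 1976 - 182 = 1794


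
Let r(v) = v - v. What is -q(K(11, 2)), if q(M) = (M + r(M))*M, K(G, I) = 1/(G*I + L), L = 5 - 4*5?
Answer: -1/49 ≈ -0.020408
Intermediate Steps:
L = -15 (L = 5 - 20 = -15)
K(G, I) = 1/(-15 + G*I) (K(G, I) = 1/(G*I - 15) = 1/(-15 + G*I))
r(v) = 0
q(M) = M² (q(M) = (M + 0)*M = M*M = M²)
-q(K(11, 2)) = -(1/(-15 + 11*2))² = -(1/(-15 + 22))² = -(1/7)² = -(⅐)² = -1*1/49 = -1/49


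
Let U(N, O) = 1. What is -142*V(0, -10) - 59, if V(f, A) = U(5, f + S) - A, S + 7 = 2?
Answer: -1621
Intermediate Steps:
S = -5 (S = -7 + 2 = -5)
V(f, A) = 1 - A
-142*V(0, -10) - 59 = -142*(1 - 1*(-10)) - 59 = -142*(1 + 10) - 59 = -142*11 - 59 = -1562 - 59 = -1621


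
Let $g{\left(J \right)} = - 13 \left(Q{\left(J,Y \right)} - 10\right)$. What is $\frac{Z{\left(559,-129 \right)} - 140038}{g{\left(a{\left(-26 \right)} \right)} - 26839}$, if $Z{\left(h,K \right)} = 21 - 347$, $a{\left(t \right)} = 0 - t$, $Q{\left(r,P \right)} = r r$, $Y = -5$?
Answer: $\frac{20052}{5071} \approx 3.9543$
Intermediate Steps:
$Q{\left(r,P \right)} = r^{2}$
$a{\left(t \right)} = - t$
$Z{\left(h,K \right)} = -326$
$g{\left(J \right)} = 130 - 13 J^{2}$ ($g{\left(J \right)} = - 13 \left(J^{2} - 10\right) = - 13 \left(-10 + J^{2}\right) = 130 - 13 J^{2}$)
$\frac{Z{\left(559,-129 \right)} - 140038}{g{\left(a{\left(-26 \right)} \right)} - 26839} = \frac{-326 - 140038}{\left(130 - 13 \left(\left(-1\right) \left(-26\right)\right)^{2}\right) - 26839} = - \frac{140364}{\left(130 - 13 \cdot 26^{2}\right) - 26839} = - \frac{140364}{\left(130 - 8788\right) - 26839} = - \frac{140364}{-8658 - 26839} = - \frac{140364}{-35497} = \left(-140364\right) \left(- \frac{1}{35497}\right) = \frac{20052}{5071}$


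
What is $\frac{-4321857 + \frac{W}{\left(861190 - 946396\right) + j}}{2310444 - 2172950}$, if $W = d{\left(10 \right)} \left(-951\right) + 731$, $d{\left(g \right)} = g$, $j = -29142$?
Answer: $- \frac{494195695457}{15722163912} \approx -31.433$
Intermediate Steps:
$W = -8779$ ($W = 10 \left(-951\right) + 731 = -9510 + 731 = -8779$)
$\frac{-4321857 + \frac{W}{\left(861190 - 946396\right) + j}}{2310444 - 2172950} = \frac{-4321857 - \frac{8779}{\left(861190 - 946396\right) - 29142}}{2310444 - 2172950} = \frac{-4321857 - \frac{8779}{-85206 - 29142}}{137494} = \left(-4321857 - \frac{8779}{-114348}\right) \frac{1}{137494} = \left(-4321857 - - \frac{8779}{114348}\right) \frac{1}{137494} = \left(-4321857 + \frac{8779}{114348}\right) \frac{1}{137494} = \left(- \frac{494195695457}{114348}\right) \frac{1}{137494} = - \frac{494195695457}{15722163912}$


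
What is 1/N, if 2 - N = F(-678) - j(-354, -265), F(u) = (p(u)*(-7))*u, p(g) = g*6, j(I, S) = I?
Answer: 1/19306376 ≈ 5.1796e-8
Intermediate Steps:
p(g) = 6*g
F(u) = -42*u**2 (F(u) = ((6*u)*(-7))*u = (-42*u)*u = -42*u**2)
N = 19306376 (N = 2 - (-42*(-678)**2 - 1*(-354)) = 2 - (-42*459684 + 354) = 2 - (-19306728 + 354) = 2 - 1*(-19306374) = 2 + 19306374 = 19306376)
1/N = 1/19306376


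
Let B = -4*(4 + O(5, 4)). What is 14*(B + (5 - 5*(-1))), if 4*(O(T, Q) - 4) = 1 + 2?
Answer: -350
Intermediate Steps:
O(T, Q) = 19/4 (O(T, Q) = 4 + (1 + 2)/4 = 4 + (1/4)*3 = 4 + 3/4 = 19/4)
B = -35 (B = -4*(4 + 19/4) = -4*35/4 = -35)
14*(B + (5 - 5*(-1))) = 14*(-35 + (5 - 5*(-1))) = 14*(-35 + (5 + 5)) = 14*(-35 + 10) = 14*(-25) = -350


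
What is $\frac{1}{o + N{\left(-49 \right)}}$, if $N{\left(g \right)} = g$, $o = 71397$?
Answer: $\frac{1}{71348} \approx 1.4016 \cdot 10^{-5}$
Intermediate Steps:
$\frac{1}{o + N{\left(-49 \right)}} = \frac{1}{71397 - 49} = \frac{1}{71348}$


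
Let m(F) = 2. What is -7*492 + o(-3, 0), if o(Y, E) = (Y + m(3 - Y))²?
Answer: -3443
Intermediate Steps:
o(Y, E) = (2 + Y)² (o(Y, E) = (Y + 2)² = (2 + Y)²)
-7*492 + o(-3, 0) = -7*492 + (2 - 3)² = -3444 + (-1)² = -3444 + 1 = -3443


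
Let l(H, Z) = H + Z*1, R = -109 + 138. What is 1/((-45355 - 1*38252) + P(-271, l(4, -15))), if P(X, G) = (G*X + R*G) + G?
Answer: -1/80956 ≈ -1.2352e-5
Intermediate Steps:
R = 29
l(H, Z) = H + Z
P(X, G) = 30*G + G*X (P(X, G) = (G*X + 29*G) + G = (29*G + G*X) + G = 30*G + G*X)
1/((-45355 - 1*38252) + P(-271, l(4, -15))) = 1/((-45355 - 1*38252) + (4 - 15)*(30 - 271)) = 1/((-45355 - 38252) - 11*(-241)) = 1/(-83607 + 2651) = 1/(-80956) = -1/80956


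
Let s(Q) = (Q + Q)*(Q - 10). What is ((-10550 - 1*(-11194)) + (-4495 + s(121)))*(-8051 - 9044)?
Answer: -393373045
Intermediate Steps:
s(Q) = 2*Q*(-10 + Q) (s(Q) = (2*Q)*(-10 + Q) = 2*Q*(-10 + Q))
((-10550 - 1*(-11194)) + (-4495 + s(121)))*(-8051 - 9044) = ((-10550 - 1*(-11194)) + (-4495 + 2*121*(-10 + 121)))*(-8051 - 9044) = ((-10550 + 11194) + (-4495 + 2*121*111))*(-17095) = (644 + (-4495 + 26862))*(-17095) = (644 + 22367)*(-17095) = 23011*(-17095) = -393373045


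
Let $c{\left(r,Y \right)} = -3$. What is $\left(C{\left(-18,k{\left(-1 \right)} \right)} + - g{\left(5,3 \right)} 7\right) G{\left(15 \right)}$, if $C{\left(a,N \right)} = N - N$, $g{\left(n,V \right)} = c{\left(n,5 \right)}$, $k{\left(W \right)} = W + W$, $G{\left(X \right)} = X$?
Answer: $315$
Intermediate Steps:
$k{\left(W \right)} = 2 W$
$g{\left(n,V \right)} = -3$
$C{\left(a,N \right)} = 0$
$\left(C{\left(-18,k{\left(-1 \right)} \right)} + - g{\left(5,3 \right)} 7\right) G{\left(15 \right)} = \left(0 + \left(-1\right) \left(-3\right) 7\right) 15 = \left(0 + 3 \cdot 7\right) 15 = \left(0 + 21\right) 15 = 21 \cdot 15 = 315$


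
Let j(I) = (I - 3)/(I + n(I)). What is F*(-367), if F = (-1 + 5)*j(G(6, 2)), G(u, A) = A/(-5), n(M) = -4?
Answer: -12478/11 ≈ -1134.4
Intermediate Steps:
G(u, A) = -A/5
j(I) = (-3 + I)/(-4 + I) (j(I) = (I - 3)/(I - 4) = (-3 + I)/(-4 + I))
F = 34/11 (F = (-1 + 5)*((-3 - ⅕*2)/(-4 - ⅕*2)) = 4*((-3 - ⅖)/(-4 - ⅖)) = 4*(-17/5/(-22/5)) = 4*(-5/22*(-17/5)) = 4*(17/22) = 34/11 ≈ 3.0909)
F*(-367) = (34/11)*(-367) = -12478/11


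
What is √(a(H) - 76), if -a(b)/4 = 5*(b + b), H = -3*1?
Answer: 2*√11 ≈ 6.6332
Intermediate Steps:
H = -3
a(b) = -40*b (a(b) = -20*(b + b) = -20*2*b = -40*b)
√(a(H) - 76) = √(-40*(-3) - 76) = √(120 - 76) = √44 = 2*√11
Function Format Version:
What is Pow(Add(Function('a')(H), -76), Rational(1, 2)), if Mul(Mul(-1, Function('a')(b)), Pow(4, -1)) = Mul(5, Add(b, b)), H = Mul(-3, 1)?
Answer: Mul(2, Pow(11, Rational(1, 2))) ≈ 6.6332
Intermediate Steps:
H = -3
Function('a')(b) = Mul(-40, b) (Function('a')(b) = Mul(-4, Mul(5, Add(b, b))) = Mul(-4, Mul(5, Mul(2, b))) = Mul(-4, Mul(10, b)) = Mul(-40, b))
Pow(Add(Function('a')(H), -76), Rational(1, 2)) = Pow(Add(Mul(-40, -3), -76), Rational(1, 2)) = Pow(Add(120, -76), Rational(1, 2)) = Pow(44, Rational(1, 2)) = Mul(2, Pow(11, Rational(1, 2)))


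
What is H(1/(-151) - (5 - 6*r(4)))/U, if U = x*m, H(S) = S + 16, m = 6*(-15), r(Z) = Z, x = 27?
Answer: -2642/183465 ≈ -0.014401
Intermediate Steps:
m = -90
H(S) = 16 + S
U = -2430 (U = 27*(-90) = -2430)
H(1/(-151) - (5 - 6*r(4)))/U = (16 + (1/(-151) - (5 - 6*4)))/(-2430) = (16 + (-1/151 - (5 - 24)))*(-1/2430) = (16 + (-1/151 - 1*(-19)))*(-1/2430) = (16 + (-1/151 + 19))*(-1/2430) = (16 + 2868/151)*(-1/2430) = (5284/151)*(-1/2430) = -2642/183465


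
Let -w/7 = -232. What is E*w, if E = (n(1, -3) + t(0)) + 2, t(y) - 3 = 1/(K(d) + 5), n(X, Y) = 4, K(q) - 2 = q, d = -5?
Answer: 15428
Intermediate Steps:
K(q) = 2 + q
w = 1624 (w = -7*(-232) = 1624)
t(y) = 7/2 (t(y) = 3 + 1/((2 - 5) + 5) = 3 + 1/(-3 + 5) = 3 + 1/2 = 3 + ½ = 7/2)
E = 19/2 (E = (4 + 7/2) + 2 = 15/2 + 2 = 19/2 ≈ 9.5000)
E*w = (19/2)*1624 = 15428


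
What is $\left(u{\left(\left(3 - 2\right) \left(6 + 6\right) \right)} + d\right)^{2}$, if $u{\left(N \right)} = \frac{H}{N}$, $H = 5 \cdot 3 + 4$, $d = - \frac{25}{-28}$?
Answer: $\frac{2704}{441} \approx 6.1315$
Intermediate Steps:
$d = \frac{25}{28}$ ($d = \left(-25\right) \left(- \frac{1}{28}\right) = \frac{25}{28} \approx 0.89286$)
$H = 19$ ($H = 15 + 4 = 19$)
$u{\left(N \right)} = \frac{19}{N}$
$\left(u{\left(\left(3 - 2\right) \left(6 + 6\right) \right)} + d\right)^{2} = \left(\frac{19}{\left(3 - 2\right) \left(6 + 6\right)} + \frac{25}{28}\right)^{2} = \left(\frac{19}{1 \cdot 12} + \frac{25}{28}\right)^{2} = \left(\frac{19}{12} + \frac{25}{28}\right)^{2} = \left(\frac{52}{21}\right)^{2} = \frac{2704}{441}$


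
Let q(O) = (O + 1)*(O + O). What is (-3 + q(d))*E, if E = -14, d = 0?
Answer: 42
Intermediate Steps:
q(O) = 2*O*(1 + O) (q(O) = (1 + O)*(2*O) = 2*O*(1 + O))
(-3 + q(d))*E = (-3 + 2*0*(1 + 0))*(-14) = (-3 + 2*0*1)*(-14) = (-3 + 0)*(-14) = -3*(-14) = 42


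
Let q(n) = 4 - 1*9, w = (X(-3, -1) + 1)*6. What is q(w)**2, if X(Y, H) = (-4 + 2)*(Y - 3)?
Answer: 25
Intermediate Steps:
X(Y, H) = 6 - 2*Y (X(Y, H) = -2*(-3 + Y) = 6 - 2*Y)
w = 78 (w = ((6 - 2*(-3)) + 1)*6 = ((6 + 6) + 1)*6 = (12 + 1)*6 = 13*6 = 78)
q(n) = -5 (q(n) = 4 - 9 = -5)
q(w)**2 = (-5)**2 = 25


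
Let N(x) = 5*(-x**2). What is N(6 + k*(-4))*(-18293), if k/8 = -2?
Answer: 448178500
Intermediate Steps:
k = -16 (k = 8*(-2) = -16)
N(x) = -5*x**2
N(6 + k*(-4))*(-18293) = -5*(6 - 16*(-4))**2*(-18293) = -5*(6 + 64)**2*(-18293) = -5*70**2*(-18293) = -5*4900*(-18293) = -24500*(-18293) = 448178500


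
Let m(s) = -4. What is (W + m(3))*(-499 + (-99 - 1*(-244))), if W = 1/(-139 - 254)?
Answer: 185614/131 ≈ 1416.9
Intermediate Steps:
W = -1/393 (W = 1/(-393) = -1/393 ≈ -0.0025445)
(W + m(3))*(-499 + (-99 - 1*(-244))) = (-1/393 - 4)*(-499 + (-99 - 1*(-244))) = -1573*(-499 + (-99 + 244))/393 = -1573*(-499 + 145)/393 = -1573/393*(-354) = 185614/131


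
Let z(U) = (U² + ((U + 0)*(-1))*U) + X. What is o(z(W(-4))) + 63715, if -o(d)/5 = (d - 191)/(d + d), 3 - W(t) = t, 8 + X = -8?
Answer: 2037845/32 ≈ 63683.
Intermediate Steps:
X = -16 (X = -8 - 8 = -16)
W(t) = 3 - t
z(U) = -16 (z(U) = (U² + ((U + 0)*(-1))*U) - 16 = (U² + (U*(-1))*U) - 16 = (U² + (-U)*U) - 16 = (U² - U²) - 16 = 0 - 16 = -16)
o(d) = -5*(-191 + d)/(2*d) (o(d) = -5*(d - 191)/(d + d) = -5*(-191 + d)/(2*d))
o(z(W(-4))) + 63715 = (5/2)*(191 - 1*(-16))/(-16) + 63715 = (5/2)*(-1/16)*(191 + 16) + 63715 = (5/2)*(-1/16)*207 + 63715 = -1035/32 + 63715 = 2037845/32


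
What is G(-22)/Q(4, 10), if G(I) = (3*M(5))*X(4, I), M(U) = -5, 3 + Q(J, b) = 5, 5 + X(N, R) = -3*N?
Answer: 255/2 ≈ 127.50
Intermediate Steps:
X(N, R) = -5 - 3*N
Q(J, b) = 2 (Q(J, b) = -3 + 5 = 2)
G(I) = 255 (G(I) = (3*(-5))*(-5 - 3*4) = -15*(-5 - 12) = -15*(-17) = 255)
G(-22)/Q(4, 10) = 255/2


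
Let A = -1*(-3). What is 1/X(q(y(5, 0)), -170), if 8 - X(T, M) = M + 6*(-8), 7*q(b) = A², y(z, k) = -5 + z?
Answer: 1/226 ≈ 0.0044248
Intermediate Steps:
A = 3
q(b) = 9/7 (q(b) = (⅐)*3² = (⅐)*9 = 9/7)
X(T, M) = 56 - M (X(T, M) = 8 - (M + 6*(-8)) = 8 - (M - 48) = 8 - (-48 + M) = 8 + (48 - M) = 56 - M)
1/X(q(y(5, 0)), -170) = 1/(56 - 1*(-170)) = 1/(56 + 170) = 1/226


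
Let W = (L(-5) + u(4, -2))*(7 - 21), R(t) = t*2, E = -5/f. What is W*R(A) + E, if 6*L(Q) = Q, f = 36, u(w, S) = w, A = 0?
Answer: -5/36 ≈ -0.13889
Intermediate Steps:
L(Q) = Q/6
E = -5/36 ≈ -0.13889
R(t) = 2*t
W = -133/3 (W = ((⅙)*(-5) + 4)*(7 - 21) = (-⅚ + 4)*(-14) = (19/6)*(-14) = -133/3 ≈ -44.333)
W*R(A) + E = -266*0/3 - 5/36 = -133/3*0 - 5/36 = 0 - 5/36 = -5/36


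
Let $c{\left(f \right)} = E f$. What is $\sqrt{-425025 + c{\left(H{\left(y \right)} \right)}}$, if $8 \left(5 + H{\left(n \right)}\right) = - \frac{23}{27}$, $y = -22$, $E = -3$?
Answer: $\frac{i \sqrt{61201394}}{12} \approx 651.93 i$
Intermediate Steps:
$H{\left(n \right)} = - \frac{1103}{216}$ ($H{\left(n \right)} = -5 + \frac{\left(-23\right) \frac{1}{27}}{8} = -5 + \frac{1}{8} \left(- \frac{23}{27}\right) = -5 - \frac{23}{216} = - \frac{1103}{216}$)
$c{\left(f \right)} = - 3 f$
$\sqrt{-425025 + c{\left(H{\left(y \right)} \right)}} = \sqrt{-425025 - - \frac{1103}{72}} = \sqrt{-425025 + \frac{1103}{72}} = \sqrt{- \frac{30600697}{72}} = \frac{i \sqrt{61201394}}{12}$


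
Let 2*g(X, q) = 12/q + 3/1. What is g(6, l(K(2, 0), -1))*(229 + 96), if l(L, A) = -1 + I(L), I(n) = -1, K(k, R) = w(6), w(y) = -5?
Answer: -975/2 ≈ -487.50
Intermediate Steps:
K(k, R) = -5
l(L, A) = -2 (l(L, A) = -1 - 1 = -2)
g(X, q) = 3/2 + 6/q (g(X, q) = (12/q + 3/1)/2 = (12/q + 3*1)/2 = (12/q + 3)/2 = (3 + 12/q)/2 = 3/2 + 6/q)
g(6, l(K(2, 0), -1))*(229 + 96) = (3/2 + 6/(-2))*(229 + 96) = (3/2 + 6*(-1/2))*325 = (3/2 - 3)*325 = -3/2*325 = -975/2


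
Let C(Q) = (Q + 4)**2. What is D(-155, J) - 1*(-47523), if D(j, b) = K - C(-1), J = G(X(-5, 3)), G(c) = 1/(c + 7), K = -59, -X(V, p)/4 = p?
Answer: 47455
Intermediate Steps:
X(V, p) = -4*p
C(Q) = (4 + Q)**2
G(c) = 1/(7 + c)
J = -1/5 (J = 1/(7 - 4*3) = 1/(7 - 12) = 1/(-5) = -1/5 ≈ -0.20000)
D(j, b) = -68 (D(j, b) = -59 - (4 - 1)**2 = -59 - 1*3**2 = -59 - 1*9 = -59 - 9 = -68)
D(-155, J) - 1*(-47523) = -68 - 1*(-47523) = -68 + 47523 = 47455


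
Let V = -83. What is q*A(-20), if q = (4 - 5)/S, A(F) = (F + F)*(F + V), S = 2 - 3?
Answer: 4120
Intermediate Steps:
S = -1
A(F) = 2*F*(-83 + F) (A(F) = (F + F)*(F - 83) = (2*F)*(-83 + F) = 2*F*(-83 + F))
q = 1 (q = (4 - 5)/(-1) = -1*(-1) = 1)
q*A(-20) = 1*(2*(-20)*(-83 - 20)) = 1*(2*(-20)*(-103)) = 1*4120 = 4120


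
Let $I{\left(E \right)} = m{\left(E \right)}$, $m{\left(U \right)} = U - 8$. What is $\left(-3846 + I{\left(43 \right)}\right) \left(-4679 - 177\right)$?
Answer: $18506216$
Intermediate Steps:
$m{\left(U \right)} = -8 + U$
$I{\left(E \right)} = -8 + E$
$\left(-3846 + I{\left(43 \right)}\right) \left(-4679 - 177\right) = \left(-3846 + \left(-8 + 43\right)\right) \left(-4679 - 177\right) = \left(-3846 + 35\right) \left(-4856\right) = \left(-3811\right) \left(-4856\right) = 18506216$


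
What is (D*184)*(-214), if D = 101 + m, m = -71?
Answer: -1181280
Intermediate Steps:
D = 30 (D = 101 - 71 = 30)
(D*184)*(-214) = (30*184)*(-214) = 5520*(-214) = -1181280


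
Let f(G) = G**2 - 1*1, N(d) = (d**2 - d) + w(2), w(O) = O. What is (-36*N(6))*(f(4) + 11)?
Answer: -29952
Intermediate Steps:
N(d) = 2 + d**2 - d (N(d) = (d**2 - d) + 2 = 2 + d**2 - d)
f(G) = -1 + G**2 (f(G) = G**2 - 1 = -1 + G**2)
(-36*N(6))*(f(4) + 11) = (-36*(2 + 6**2 - 1*6))*((-1 + 4**2) + 11) = (-36*(2 + 36 - 6))*((-1 + 16) + 11) = (-36*32)*(15 + 11) = -1152*26 = -29952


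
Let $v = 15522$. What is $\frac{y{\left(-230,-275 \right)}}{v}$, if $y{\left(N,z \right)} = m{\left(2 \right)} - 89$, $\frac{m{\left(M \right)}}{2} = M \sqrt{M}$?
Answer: $- \frac{89}{15522} + \frac{2 \sqrt{2}}{7761} \approx -0.0053694$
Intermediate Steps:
$m{\left(M \right)} = 2 M^{\frac{3}{2}}$ ($m{\left(M \right)} = 2 M \sqrt{M} = 2 M^{\frac{3}{2}}$)
$y{\left(N,z \right)} = -89 + 4 \sqrt{2}$ ($y{\left(N,z \right)} = 2 \cdot 2^{\frac{3}{2}} - 89 = 2 \cdot 2 \sqrt{2} - 89 = 4 \sqrt{2} - 89 = -89 + 4 \sqrt{2}$)
$\frac{y{\left(-230,-275 \right)}}{v} = \frac{-89 + 4 \sqrt{2}}{15522} = \left(-89 + 4 \sqrt{2}\right) \frac{1}{15522} = - \frac{89}{15522} + \frac{2 \sqrt{2}}{7761}$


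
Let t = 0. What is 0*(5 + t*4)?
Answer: 0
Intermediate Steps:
0*(5 + t*4) = 0*(5 + 0*4) = 0*(5 + 0) = 0*5 = 0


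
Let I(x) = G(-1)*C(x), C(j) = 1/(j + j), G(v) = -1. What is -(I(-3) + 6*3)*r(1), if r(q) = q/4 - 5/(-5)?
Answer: -545/24 ≈ -22.708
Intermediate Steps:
C(j) = 1/(2*j)
r(q) = 1 + q/4 (r(q) = q*(¼) - 5*(-⅕) = q/4 + 1 = 1 + q/4)
I(x) = -1/(2*x)
-(I(-3) + 6*3)*r(1) = -(-½/(-3) + 6*3)*(1 + (¼)*1) = -(-½*(-⅓) + 18)*(1 + ¼) = -(⅙ + 18)*5/4 = -109*5/(6*4) = -1*545/24 = -545/24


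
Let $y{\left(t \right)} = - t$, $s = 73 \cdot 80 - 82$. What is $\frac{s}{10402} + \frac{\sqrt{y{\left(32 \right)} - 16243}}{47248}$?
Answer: $\frac{2879}{5201} + \frac{5 i \sqrt{651}}{47248} \approx 0.55355 + 0.0027001 i$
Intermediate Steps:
$s = 5758$ ($s = 5840 - 82 = 5758$)
$\frac{s}{10402} + \frac{\sqrt{y{\left(32 \right)} - 16243}}{47248} = \frac{5758}{10402} + \frac{\sqrt{\left(-1\right) 32 - 16243}}{47248} = 5758 \cdot \frac{1}{10402} + \sqrt{-32 - 16243} \cdot \frac{1}{47248} = \frac{2879}{5201} + \sqrt{-16275} \cdot \frac{1}{47248} = \frac{2879}{5201} + 5 i \sqrt{651} \cdot \frac{1}{47248} = \frac{2879}{5201} + \frac{5 i \sqrt{651}}{47248}$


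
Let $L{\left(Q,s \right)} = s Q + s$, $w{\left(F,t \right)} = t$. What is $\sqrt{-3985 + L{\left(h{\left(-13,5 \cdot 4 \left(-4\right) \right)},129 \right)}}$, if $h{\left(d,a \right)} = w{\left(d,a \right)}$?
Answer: $4 i \sqrt{886} \approx 119.06 i$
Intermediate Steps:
$h{\left(d,a \right)} = a$
$L{\left(Q,s \right)} = s + Q s$ ($L{\left(Q,s \right)} = Q s + s = s + Q s$)
$\sqrt{-3985 + L{\left(h{\left(-13,5 \cdot 4 \left(-4\right) \right)},129 \right)}} = \sqrt{-3985 + 129 \left(1 + 5 \cdot 4 \left(-4\right)\right)} = \sqrt{-3985 + 129 \left(1 + 20 \left(-4\right)\right)} = \sqrt{-3985 + 129 \left(1 - 80\right)} = \sqrt{-3985 + 129 \left(-79\right)} = \sqrt{-3985 - 10191} = \sqrt{-14176} = 4 i \sqrt{886}$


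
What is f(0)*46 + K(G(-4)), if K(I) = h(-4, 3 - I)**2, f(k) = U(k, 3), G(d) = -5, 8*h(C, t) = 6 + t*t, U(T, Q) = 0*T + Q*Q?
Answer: 7849/16 ≈ 490.56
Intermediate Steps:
U(T, Q) = Q**2 (U(T, Q) = 0 + Q**2 = Q**2)
h(C, t) = 3/4 + t**2/8 (h(C, t) = (6 + t*t)/8 = (6 + t**2)/8 = 3/4 + t**2/8)
f(k) = 9 (f(k) = 3**2 = 9)
K(I) = (3/4 + (3 - I)**2/8)**2
f(0)*46 + K(G(-4)) = 9*46 + (6 + (-3 - 5)**2)**2/64 = 414 + (6 + (-8)**2)**2/64 = 414 + (6 + 64)**2/64 = 414 + (1/64)*70**2 = 414 + (1/64)*4900 = 414 + 1225/16 = 7849/16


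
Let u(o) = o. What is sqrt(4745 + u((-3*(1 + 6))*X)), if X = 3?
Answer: sqrt(4682) ≈ 68.425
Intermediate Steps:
sqrt(4745 + u((-3*(1 + 6))*X)) = sqrt(4745 - 3*(1 + 6)*3) = sqrt(4745 - 3*7*3) = sqrt(4745 - 21*3) = sqrt(4745 - 63) = sqrt(4682)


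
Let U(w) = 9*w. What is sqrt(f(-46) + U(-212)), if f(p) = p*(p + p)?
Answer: 2*sqrt(581) ≈ 48.208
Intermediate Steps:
f(p) = 2*p**2 (f(p) = p*(2*p) = 2*p**2)
sqrt(f(-46) + U(-212)) = sqrt(2*(-46)**2 + 9*(-212)) = sqrt(2*2116 - 1908) = sqrt(4232 - 1908) = sqrt(2324) = 2*sqrt(581)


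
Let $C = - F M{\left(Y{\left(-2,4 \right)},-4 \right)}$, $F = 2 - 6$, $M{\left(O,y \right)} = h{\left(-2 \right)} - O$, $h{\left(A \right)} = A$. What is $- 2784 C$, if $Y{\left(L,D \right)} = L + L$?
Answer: $-22272$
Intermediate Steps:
$Y{\left(L,D \right)} = 2 L$
$M{\left(O,y \right)} = -2 - O$
$F = -4$ ($F = 2 - 6 = -4$)
$C = 8$ ($C = \left(-1\right) \left(-4\right) \left(-2 - 2 \left(-2\right)\right) = 4 \left(-2 - -4\right) = 4 \left(-2 + 4\right) = 4 \cdot 2 = 8$)
$- 2784 C = \left(-2784\right) 8 = -22272$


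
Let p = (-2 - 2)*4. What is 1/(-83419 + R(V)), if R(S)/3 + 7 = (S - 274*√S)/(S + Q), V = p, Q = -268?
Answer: -105155047/8774119517917 - 29181*I/17548239035834 ≈ -1.1985e-5 - 1.6629e-9*I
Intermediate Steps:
p = -16 (p = -4*4 = -16)
V = -16
R(S) = -21 + 3*(S - 274*√S)/(-268 + S) (R(S) = -21 + 3*((S - 274*√S)/(S - 268)) = -21 + 3*((S - 274*√S)/(-268 + S)) = -21 + 3*(S - 274*√S)/(-268 + S))
1/(-83419 + R(V)) = 1/(-83419 + 6*(938 - 548*I - 3*(-16))/(-268 - 16)) = 1/(-83419 + 6*(938 - 548*I + 48)/(-284)) = 1/(-83419 + 6*(-1/284)*(938 - 548*I + 48)) = 1/(-83419 + 6*(-1/284)*(986 - 548*I)) = 1/(-83419 + (-1479/71 + 822*I/71)) = 1/(-5924228/71 + 822*I/71) = 5041*(-5924228/71 - 822*I/71)/35096478071668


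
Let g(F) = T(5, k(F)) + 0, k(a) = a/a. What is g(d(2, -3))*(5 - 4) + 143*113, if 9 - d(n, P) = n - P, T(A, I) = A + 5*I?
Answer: 16169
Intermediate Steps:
k(a) = 1
d(n, P) = 9 + P - n (d(n, P) = 9 - (n - P) = 9 + (P - n) = 9 + P - n)
g(F) = 10 (g(F) = (5 + 5*1) + 0 = (5 + 5) + 0 = 10 + 0 = 10)
g(d(2, -3))*(5 - 4) + 143*113 = 10*(5 - 4) + 143*113 = 10*1 + 16159 = 10 + 16159 = 16169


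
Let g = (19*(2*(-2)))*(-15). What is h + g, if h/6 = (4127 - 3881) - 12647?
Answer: -73266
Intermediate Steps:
g = 1140 (g = (19*(-4))*(-15) = -76*(-15) = 1140)
h = -74406 (h = 6*((4127 - 3881) - 12647) = 6*(246 - 12647) = 6*(-12401) = -74406)
h + g = -74406 + 1140 = -73266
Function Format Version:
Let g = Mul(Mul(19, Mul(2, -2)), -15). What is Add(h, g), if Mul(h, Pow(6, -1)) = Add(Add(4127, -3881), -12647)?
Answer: -73266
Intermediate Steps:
g = 1140 (g = Mul(Mul(19, -4), -15) = Mul(-76, -15) = 1140)
h = -74406 (h = Mul(6, Add(Add(4127, -3881), -12647)) = Mul(6, Add(246, -12647)) = Mul(6, -12401) = -74406)
Add(h, g) = Add(-74406, 1140) = -73266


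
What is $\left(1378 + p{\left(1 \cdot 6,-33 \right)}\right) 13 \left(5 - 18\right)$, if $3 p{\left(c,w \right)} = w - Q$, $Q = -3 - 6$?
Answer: $-231530$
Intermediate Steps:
$Q = -9$ ($Q = -3 - 6 = -9$)
$p{\left(c,w \right)} = 3 + \frac{w}{3}$ ($p{\left(c,w \right)} = \frac{w - -9}{3} = \frac{w + 9}{3} = \frac{9 + w}{3} = 3 + \frac{w}{3}$)
$\left(1378 + p{\left(1 \cdot 6,-33 \right)}\right) 13 \left(5 - 18\right) = \left(1378 + \left(3 + \frac{1}{3} \left(-33\right)\right)\right) 13 \left(5 - 18\right) = \left(1378 + \left(3 - 11\right)\right) 13 \left(-13\right) = \left(1378 - 8\right) \left(-169\right) = 1370 \left(-169\right) = -231530$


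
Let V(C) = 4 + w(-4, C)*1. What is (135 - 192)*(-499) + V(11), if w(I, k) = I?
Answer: 28443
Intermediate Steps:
V(C) = 0 (V(C) = 4 - 4*1 = 4 - 4 = 0)
(135 - 192)*(-499) + V(11) = (135 - 192)*(-499) + 0 = -57*(-499) + 0 = 28443 + 0 = 28443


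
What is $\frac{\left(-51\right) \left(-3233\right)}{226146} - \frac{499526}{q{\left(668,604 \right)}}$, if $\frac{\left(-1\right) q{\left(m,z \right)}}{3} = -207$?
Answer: $- \frac{37621138151}{46812222} \approx -803.66$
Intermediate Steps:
$q{\left(m,z \right)} = 621$ ($q{\left(m,z \right)} = \left(-3\right) \left(-207\right) = 621$)
$\frac{\left(-51\right) \left(-3233\right)}{226146} - \frac{499526}{q{\left(668,604 \right)}} = \frac{\left(-51\right) \left(-3233\right)}{226146} - \frac{499526}{621} = 164883 \cdot \frac{1}{226146} - \frac{499526}{621} = \frac{54961}{75382} - \frac{499526}{621} = - \frac{37621138151}{46812222}$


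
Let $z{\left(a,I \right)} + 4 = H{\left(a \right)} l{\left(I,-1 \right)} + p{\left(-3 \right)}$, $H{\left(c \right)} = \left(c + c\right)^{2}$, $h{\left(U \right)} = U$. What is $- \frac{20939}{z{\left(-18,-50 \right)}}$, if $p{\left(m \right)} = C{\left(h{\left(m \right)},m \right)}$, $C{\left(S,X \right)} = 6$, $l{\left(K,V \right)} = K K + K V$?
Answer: $- \frac{20939}{3304802} \approx -0.0063359$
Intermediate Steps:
$l{\left(K,V \right)} = K^{2} + K V$
$H{\left(c \right)} = 4 c^{2}$ ($H{\left(c \right)} = \left(2 c\right)^{2} = 4 c^{2}$)
$p{\left(m \right)} = 6$
$z{\left(a,I \right)} = 2 + 4 I a^{2} \left(-1 + I\right)$ ($z{\left(a,I \right)} = -4 + \left(4 a^{2} I \left(I - 1\right) + 6\right) = -4 + \left(4 a^{2} I \left(-1 + I\right) + 6\right) = -4 + \left(4 I a^{2} \left(-1 + I\right) + 6\right) = -4 + \left(6 + 4 I a^{2} \left(-1 + I\right)\right) = 2 + 4 I a^{2} \left(-1 + I\right)$)
$- \frac{20939}{z{\left(-18,-50 \right)}} = - \frac{20939}{2 + 4 \left(-50\right) \left(-18\right)^{2} \left(-1 - 50\right)} = - \frac{20939}{2 + 4 \left(-50\right) 324 \left(-51\right)} = - \frac{20939}{2 + 3304800} = - \frac{20939}{3304802}$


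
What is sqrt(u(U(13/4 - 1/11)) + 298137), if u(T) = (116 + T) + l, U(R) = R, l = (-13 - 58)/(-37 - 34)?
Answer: sqrt(144356465)/22 ≈ 546.13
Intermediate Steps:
l = 1 (l = -71/(-71) = -71*(-1/71) = 1)
u(T) = 117 + T (u(T) = (116 + T) + 1 = 117 + T)
sqrt(u(U(13/4 - 1/11)) + 298137) = sqrt((117 + (13/4 - 1/11)) + 298137) = sqrt((117 + 139/44) + 298137) = sqrt(5287/44 + 298137) = sqrt(13123315/44) = sqrt(144356465)/22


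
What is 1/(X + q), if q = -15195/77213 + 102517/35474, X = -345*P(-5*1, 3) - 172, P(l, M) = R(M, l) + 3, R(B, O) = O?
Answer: 2739053962/1426206570007 ≈ 0.0019205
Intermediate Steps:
P(l, M) = 3 + l (P(l, M) = l + 3 = 3 + l)
X = 518 (X = -345*(3 - 5*1) - 172 = -345*(3 - 5) - 172 = -345*(-2) - 172 = 690 - 172 = 518)
q = 7376617691/2739053962 (q = -15195*1/77213 + 102517*(1/35474) = -15195/77213 + 102517/35474 = 7376617691/2739053962 ≈ 2.6931)
1/(X + q) = 1/(518 + 7376617691/2739053962) = 1/(1426206570007/2739053962) = 2739053962/1426206570007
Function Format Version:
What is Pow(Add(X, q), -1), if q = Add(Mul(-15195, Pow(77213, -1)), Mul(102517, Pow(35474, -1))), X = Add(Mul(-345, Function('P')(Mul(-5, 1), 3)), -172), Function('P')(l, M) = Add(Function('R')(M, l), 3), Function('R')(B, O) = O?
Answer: Rational(2739053962, 1426206570007) ≈ 0.0019205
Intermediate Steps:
Function('P')(l, M) = Add(3, l) (Function('P')(l, M) = Add(l, 3) = Add(3, l))
X = 518 (X = Add(Mul(-345, Add(3, Mul(-5, 1))), -172) = Add(Mul(-345, Add(3, -5)), -172) = Add(Mul(-345, -2), -172) = Add(690, -172) = 518)
q = Rational(7376617691, 2739053962) (q = Add(Mul(-15195, Rational(1, 77213)), Mul(102517, Rational(1, 35474))) = Add(Rational(-15195, 77213), Rational(102517, 35474)) = Rational(7376617691, 2739053962) ≈ 2.6931)
Pow(Add(X, q), -1) = Pow(Add(518, Rational(7376617691, 2739053962)), -1) = Pow(Rational(1426206570007, 2739053962), -1) = Rational(2739053962, 1426206570007)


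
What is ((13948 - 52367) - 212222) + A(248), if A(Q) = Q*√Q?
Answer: -250641 + 496*√62 ≈ -2.4674e+5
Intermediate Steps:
A(Q) = Q^(3/2)
((13948 - 52367) - 212222) + A(248) = ((13948 - 52367) - 212222) + 248^(3/2) = (-38419 - 212222) + 496*√62 = -250641 + 496*√62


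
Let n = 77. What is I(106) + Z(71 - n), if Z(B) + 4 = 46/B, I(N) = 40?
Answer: 85/3 ≈ 28.333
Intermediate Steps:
Z(B) = -4 + 46/B
I(106) + Z(71 - n) = 40 + (-4 + 46/(71 - 1*77)) = 40 + (-4 + 46/(71 - 77)) = 40 + (-4 + 46/(-6)) = 40 + (-4 + 46*(-1/6)) = 40 + (-4 - 23/3) = 40 - 35/3 = 85/3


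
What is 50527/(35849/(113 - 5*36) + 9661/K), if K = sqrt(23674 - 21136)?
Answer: -308011533661458/2842732272569 - 6573799520049*sqrt(282)/2842732272569 ≈ -147.18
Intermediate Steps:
K = 3*sqrt(282) (K = sqrt(2538) = 3*sqrt(282) ≈ 50.379)
50527/(35849/(113 - 5*36) + 9661/K) = 50527/(35849/(113 - 5*36) + 9661/((3*sqrt(282)))) = 50527/(35849/(113 - 180) + 9661*(sqrt(282)/846)) = 50527/(35849/(-67) + 9661*sqrt(282)/846) = 50527/(35849*(-1/67) + 9661*sqrt(282)/846) = 50527/(-35849/67 + 9661*sqrt(282)/846)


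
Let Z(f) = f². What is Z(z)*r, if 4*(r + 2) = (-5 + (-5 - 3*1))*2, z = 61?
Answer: -63257/2 ≈ -31629.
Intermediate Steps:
r = -17/2 (r = -2 + ((-5 + (-5 - 3*1))*2)/4 = -2 + ((-5 + (-5 - 3))*2)/4 = -2 + ((-5 - 8)*2)/4 = -2 + (-13*2)/4 = -2 + (¼)*(-26) = -2 - 13/2 = -17/2 ≈ -8.5000)
Z(z)*r = 61²*(-17/2) = 3721*(-17/2) = -63257/2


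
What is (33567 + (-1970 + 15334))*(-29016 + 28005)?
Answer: -47447241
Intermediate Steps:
(33567 + (-1970 + 15334))*(-29016 + 28005) = (33567 + 13364)*(-1011) = 46931*(-1011) = -47447241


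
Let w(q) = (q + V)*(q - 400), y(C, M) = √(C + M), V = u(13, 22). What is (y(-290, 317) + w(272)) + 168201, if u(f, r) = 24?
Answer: 130313 + 3*√3 ≈ 1.3032e+5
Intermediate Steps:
V = 24
w(q) = (-400 + q)*(24 + q) (w(q) = (q + 24)*(q - 400) = (24 + q)*(-400 + q) = (-400 + q)*(24 + q))
(y(-290, 317) + w(272)) + 168201 = (√(-290 + 317) + (-9600 + 272² - 376*272)) + 168201 = (√27 + (-9600 + 73984 - 102272)) + 168201 = (3*√3 - 37888) + 168201 = (-37888 + 3*√3) + 168201 = 130313 + 3*√3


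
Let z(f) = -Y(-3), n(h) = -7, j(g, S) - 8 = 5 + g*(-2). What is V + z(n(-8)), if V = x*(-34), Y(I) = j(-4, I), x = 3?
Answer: -123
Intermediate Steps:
j(g, S) = 13 - 2*g (j(g, S) = 8 + (5 + g*(-2)) = 8 + (5 - 2*g) = 13 - 2*g)
Y(I) = 21 (Y(I) = 13 - 2*(-4) = 13 + 8 = 21)
z(f) = -21 (z(f) = -1*21 = -21)
V = -102 (V = 3*(-34) = -102)
V + z(n(-8)) = -102 - 21 = -123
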